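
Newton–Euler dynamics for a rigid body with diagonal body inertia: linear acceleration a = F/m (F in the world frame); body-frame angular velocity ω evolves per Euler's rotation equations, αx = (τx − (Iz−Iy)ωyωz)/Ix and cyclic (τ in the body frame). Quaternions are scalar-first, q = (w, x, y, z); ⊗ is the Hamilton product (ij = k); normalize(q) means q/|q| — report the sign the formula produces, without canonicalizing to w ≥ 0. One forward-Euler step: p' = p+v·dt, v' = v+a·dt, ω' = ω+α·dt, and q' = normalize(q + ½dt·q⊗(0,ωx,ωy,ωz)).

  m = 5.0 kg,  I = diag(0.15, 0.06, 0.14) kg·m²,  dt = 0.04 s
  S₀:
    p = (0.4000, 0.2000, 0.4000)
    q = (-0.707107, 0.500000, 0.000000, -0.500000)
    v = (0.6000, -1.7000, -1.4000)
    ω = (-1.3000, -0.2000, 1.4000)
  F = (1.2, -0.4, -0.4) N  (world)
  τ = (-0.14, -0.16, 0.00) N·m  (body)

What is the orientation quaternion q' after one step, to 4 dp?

q' = (-0.6796, 0.5160, 0.0018, -0.5214)

2q̇ = q⊗(0,ω) = (1.3500000, 0.8192391, 0.0914214, -1.0899498)
q + ½dt·q⊗(0,ω), renormalized = (-0.6796, 0.5160, 0.0018, -0.5214)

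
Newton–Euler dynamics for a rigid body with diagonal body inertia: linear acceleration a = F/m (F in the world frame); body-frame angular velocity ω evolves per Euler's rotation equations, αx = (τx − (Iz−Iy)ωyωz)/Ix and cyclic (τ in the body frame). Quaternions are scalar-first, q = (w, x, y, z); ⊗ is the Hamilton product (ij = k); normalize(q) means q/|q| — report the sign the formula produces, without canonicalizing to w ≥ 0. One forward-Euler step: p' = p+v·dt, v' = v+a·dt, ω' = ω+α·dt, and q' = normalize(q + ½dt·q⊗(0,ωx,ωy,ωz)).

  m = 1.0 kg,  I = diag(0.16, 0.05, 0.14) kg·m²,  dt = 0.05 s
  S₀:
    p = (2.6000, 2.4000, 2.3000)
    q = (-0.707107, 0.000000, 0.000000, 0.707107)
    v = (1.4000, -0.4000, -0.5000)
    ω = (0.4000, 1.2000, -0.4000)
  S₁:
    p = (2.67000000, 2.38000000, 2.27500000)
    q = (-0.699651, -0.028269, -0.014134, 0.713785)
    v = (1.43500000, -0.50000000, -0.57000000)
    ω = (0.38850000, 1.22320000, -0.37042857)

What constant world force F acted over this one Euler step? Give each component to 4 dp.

F = (0.7000, -2.0000, -1.4000)

v₁ − v₀ = (0.03500000, -0.10000000, -0.07000000)
m·(v₁−v₀)/dt = (0.7000, -2.0000, -1.4000)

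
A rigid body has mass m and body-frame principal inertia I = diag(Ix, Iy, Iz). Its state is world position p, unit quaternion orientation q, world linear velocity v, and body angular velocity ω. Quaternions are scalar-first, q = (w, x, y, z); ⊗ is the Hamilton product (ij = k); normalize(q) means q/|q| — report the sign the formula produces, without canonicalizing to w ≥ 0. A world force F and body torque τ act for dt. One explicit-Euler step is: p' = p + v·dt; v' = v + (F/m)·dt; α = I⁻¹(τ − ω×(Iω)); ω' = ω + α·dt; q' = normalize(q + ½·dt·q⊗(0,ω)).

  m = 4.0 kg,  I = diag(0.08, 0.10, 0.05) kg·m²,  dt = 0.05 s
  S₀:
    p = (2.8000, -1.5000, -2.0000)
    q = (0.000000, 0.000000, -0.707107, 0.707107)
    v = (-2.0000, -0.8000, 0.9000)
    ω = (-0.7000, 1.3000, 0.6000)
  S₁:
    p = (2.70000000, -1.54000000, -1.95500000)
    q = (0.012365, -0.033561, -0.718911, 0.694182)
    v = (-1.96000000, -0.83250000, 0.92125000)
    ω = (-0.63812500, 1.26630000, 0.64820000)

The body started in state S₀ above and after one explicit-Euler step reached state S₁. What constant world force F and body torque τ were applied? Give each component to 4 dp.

F = (3.2000, -2.6000, 1.7000)
τ = (0.0600, -0.0800, 0.0300)

Δω = ω₁−ω₀ = (0.06187500, -0.03370000, 0.04820000)
gyro term ω₀×Iω₀ = (-0.0390, -0.0126, -0.0182)
applied torque τ = (0.0600, -0.0800, 0.0300)
velocity change Δv = (0.04000000, -0.03250000, 0.02125000)
F = m·Δv/dt = (3.2000, -2.6000, 1.7000)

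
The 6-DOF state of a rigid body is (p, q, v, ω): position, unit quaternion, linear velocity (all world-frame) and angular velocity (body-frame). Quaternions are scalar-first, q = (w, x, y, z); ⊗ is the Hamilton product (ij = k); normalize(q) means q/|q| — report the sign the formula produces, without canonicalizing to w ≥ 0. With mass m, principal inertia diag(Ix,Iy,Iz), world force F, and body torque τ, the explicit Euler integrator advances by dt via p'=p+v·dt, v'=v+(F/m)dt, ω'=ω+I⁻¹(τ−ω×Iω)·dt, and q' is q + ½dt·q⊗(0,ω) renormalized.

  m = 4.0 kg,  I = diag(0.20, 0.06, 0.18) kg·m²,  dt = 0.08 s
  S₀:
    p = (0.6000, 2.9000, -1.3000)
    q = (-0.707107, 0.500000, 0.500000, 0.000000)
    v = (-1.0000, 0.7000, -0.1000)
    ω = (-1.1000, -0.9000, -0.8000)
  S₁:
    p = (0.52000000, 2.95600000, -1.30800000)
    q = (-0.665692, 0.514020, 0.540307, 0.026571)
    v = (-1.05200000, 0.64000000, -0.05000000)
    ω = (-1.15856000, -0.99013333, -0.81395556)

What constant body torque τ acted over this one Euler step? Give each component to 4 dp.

Δω = ω₁−ω₀ = (-0.05856000, -0.09013333, -0.01395556)
ω₀×(Iω₀) = (0.0864, 0.0176, -0.1386)
τ = I·(Δω/dt) + ω₀×(Iω₀) = (-0.0600, -0.0500, -0.1700)

τ = (-0.0600, -0.0500, -0.1700)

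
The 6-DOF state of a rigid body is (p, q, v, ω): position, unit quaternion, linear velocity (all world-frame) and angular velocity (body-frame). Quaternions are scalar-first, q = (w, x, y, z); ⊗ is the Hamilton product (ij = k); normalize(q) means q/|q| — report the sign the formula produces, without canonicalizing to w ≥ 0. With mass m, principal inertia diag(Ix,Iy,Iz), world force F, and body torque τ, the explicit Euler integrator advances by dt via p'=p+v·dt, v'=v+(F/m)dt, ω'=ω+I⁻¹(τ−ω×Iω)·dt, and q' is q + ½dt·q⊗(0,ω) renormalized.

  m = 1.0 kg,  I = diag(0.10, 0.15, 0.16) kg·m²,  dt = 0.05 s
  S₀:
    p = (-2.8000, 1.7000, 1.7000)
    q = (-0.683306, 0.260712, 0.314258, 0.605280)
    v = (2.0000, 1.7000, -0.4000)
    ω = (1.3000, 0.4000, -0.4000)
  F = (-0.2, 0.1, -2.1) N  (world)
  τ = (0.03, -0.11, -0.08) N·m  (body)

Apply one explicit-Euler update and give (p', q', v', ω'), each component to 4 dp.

p' = (-2.7000, 1.7850, 1.6800)
q' = (-0.6884, 0.2292, 0.3295, 0.6041)
v' = (1.9900, 1.7050, -0.5050)
ω' = (1.3158, 0.3529, -0.4331)

a = (-0.2000, 0.1000, -2.1000)
p + v·dt = (-2.7000, 1.7850, 1.6800)
new velocity v' = (1.9900, 1.7050, -0.5050)
gyro term ω×Iω = (-0.0016, 0.0312, 0.0260)
α = I⁻¹(τ − ω×Iω) = (0.3160, -0.9413, -0.6625)
ω + α·dt = (1.3158, 0.3529, -0.4331)
2q̇ = q⊗(0,ω) = (-0.2225168, -1.2561130, 0.6178264, -0.0309282)
updated quaternion q' = (-0.6884, 0.2292, 0.3295, 0.6041)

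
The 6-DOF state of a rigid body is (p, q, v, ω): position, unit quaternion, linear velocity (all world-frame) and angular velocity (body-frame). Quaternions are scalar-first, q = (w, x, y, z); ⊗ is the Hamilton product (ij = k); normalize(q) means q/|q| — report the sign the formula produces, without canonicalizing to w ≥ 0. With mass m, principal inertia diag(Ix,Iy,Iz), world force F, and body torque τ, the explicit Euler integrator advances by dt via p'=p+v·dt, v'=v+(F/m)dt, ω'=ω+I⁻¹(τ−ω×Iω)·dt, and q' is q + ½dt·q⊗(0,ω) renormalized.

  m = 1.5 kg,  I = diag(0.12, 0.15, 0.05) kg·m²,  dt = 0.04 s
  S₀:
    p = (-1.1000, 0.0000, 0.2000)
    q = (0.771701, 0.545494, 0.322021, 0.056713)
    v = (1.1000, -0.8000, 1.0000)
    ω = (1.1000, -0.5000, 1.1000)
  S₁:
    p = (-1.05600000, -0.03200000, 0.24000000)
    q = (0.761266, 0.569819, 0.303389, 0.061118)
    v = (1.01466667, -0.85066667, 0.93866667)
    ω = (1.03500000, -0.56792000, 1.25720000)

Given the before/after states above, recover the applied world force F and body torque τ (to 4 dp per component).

v₁ − v₀ = (-0.08533333, -0.05066667, -0.06133333)
F = m·Δv/dt = (-3.2000, -1.9000, -2.3000)
rate change Δω = (-0.06500000, -0.06792000, 0.15720000)
I·α + gyro = (-0.1400, -0.1700, 0.1800)

F = (-3.2000, -1.9000, -2.3000)
τ = (-0.1400, -0.1700, 0.1800)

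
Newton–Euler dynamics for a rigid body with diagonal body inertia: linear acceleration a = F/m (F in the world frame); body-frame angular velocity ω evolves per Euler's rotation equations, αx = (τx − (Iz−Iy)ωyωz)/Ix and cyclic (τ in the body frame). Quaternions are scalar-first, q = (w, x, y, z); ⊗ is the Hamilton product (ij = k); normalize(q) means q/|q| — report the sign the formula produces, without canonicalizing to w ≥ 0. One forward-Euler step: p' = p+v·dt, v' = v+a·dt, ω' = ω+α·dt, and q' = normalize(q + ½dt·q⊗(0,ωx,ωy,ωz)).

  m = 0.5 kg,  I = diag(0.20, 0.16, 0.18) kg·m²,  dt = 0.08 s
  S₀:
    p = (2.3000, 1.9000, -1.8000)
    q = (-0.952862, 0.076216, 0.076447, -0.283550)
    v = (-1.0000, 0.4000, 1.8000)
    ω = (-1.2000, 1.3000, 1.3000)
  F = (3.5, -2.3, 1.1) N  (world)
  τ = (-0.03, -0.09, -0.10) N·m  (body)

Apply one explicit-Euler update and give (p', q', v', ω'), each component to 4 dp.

a = F/m = (7.0000, -4.6000, 2.2000)
p + v·dt = (2.2200, 1.9320, -1.6560)
v + (F/m)dt = (-0.4400, 0.0320, 1.9760)
precession coupling ω×(Iω) = (0.0338, -0.0312, 0.0624)
α = I⁻¹(τ − ω×Iω) = (-0.3190, -0.3675, -0.9022)
ω' = ω + α·dt = (-1.2255, 1.2706, 1.2278)
2q̇ = q⊗(0,ω) = (0.3606931, 1.6114305, -0.9975414, -1.0479034)
updated quaternion q' = (-0.9348, 0.1401, 0.0364, -0.3242)

p' = (2.2200, 1.9320, -1.6560)
q' = (-0.9348, 0.1401, 0.0364, -0.3242)
v' = (-0.4400, 0.0320, 1.9760)
ω' = (-1.2255, 1.2706, 1.2278)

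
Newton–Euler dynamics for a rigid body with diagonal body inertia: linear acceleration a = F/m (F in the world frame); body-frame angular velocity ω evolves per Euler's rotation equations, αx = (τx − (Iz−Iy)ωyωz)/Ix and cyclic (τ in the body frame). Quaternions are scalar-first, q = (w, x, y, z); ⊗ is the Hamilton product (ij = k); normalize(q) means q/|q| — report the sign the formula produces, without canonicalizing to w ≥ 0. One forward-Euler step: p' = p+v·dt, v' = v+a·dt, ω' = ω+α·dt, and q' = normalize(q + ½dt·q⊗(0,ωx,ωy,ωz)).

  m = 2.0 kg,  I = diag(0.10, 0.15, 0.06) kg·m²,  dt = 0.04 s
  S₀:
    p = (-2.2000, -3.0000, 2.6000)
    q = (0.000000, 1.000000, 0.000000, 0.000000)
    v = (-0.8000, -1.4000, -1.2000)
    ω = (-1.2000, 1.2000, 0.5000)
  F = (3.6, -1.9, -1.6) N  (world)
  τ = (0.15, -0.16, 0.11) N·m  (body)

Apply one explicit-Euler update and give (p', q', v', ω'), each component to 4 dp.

(τ − ω×Iω)/I = (2.0400, -0.9067, 3.0333)
ω' = ω + α·dt = (-1.1184, 1.1637, 0.6213)
2q̇ = q⊗(0,ω) = (1.2000000, 0.0000000, -0.5000000, 1.2000000)
q' = normalize(q + ½dt·q⊗(0,ω)) = (0.0240, 0.9994, -0.0100, 0.0240)
a = (1.8000, -0.9500, -0.8000)
p' = p + v·dt = (-2.2320, -3.0560, 2.5520)
v' = v + a·dt = (-0.7280, -1.4380, -1.2320)

p' = (-2.2320, -3.0560, 2.5520)
q' = (0.0240, 0.9994, -0.0100, 0.0240)
v' = (-0.7280, -1.4380, -1.2320)
ω' = (-1.1184, 1.1637, 0.6213)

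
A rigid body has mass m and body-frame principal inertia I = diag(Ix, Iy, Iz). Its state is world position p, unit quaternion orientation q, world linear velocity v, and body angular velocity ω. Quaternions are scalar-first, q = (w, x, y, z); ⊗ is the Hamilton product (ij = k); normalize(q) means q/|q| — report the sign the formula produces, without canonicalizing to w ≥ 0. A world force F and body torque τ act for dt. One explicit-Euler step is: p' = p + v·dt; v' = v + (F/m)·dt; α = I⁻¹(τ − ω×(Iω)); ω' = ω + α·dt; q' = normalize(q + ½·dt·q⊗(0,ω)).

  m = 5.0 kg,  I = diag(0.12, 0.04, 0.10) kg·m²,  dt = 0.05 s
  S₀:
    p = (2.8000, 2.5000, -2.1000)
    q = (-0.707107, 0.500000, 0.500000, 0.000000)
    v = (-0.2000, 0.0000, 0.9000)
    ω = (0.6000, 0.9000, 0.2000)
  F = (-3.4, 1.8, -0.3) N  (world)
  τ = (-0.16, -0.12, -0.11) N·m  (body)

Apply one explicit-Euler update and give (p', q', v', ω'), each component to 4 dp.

p' = (2.7900, 2.5000, -2.0550)
q' = (-0.7256, 0.4917, 0.4814, 0.0002)
v' = (-0.2340, 0.0180, 0.8970)
ω' = (0.5288, 0.7470, 0.1666)

a = (-0.6800, 0.3600, -0.0600)
p' = p + v·dt = (2.7900, 2.5000, -2.0550)
v + (F/m)dt = (-0.2340, 0.0180, 0.8970)
angular accel α = (-1.4233, -3.0600, -0.6680)
new body rate ω' = (0.5288, 0.7470, 0.1666)
2q̇ = q⊗(0,ω) = (-0.7500000, -0.3242642, -0.7363963, 0.0085786)
q' = normalize(q + ½dt·q⊗(0,ω)) = (-0.7256, 0.4917, 0.4814, 0.0002)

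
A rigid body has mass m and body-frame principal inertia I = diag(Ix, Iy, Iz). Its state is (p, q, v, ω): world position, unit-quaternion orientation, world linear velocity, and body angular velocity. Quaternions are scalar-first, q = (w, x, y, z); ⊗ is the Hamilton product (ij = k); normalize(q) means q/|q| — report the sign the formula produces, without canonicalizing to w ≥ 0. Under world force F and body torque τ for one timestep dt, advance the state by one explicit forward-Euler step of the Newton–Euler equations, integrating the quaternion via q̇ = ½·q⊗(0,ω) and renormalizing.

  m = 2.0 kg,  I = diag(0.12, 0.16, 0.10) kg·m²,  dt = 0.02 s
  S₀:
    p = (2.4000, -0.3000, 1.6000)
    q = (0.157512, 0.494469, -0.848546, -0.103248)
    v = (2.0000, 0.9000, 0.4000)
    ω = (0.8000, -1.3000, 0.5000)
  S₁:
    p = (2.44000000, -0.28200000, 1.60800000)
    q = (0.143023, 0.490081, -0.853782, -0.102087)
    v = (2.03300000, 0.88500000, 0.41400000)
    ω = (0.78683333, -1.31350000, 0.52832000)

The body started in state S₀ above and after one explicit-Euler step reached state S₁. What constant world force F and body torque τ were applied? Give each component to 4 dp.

F = (3.3000, -1.5000, 1.4000)
τ = (-0.0400, -0.1000, 0.1000)

Δv = v₁−v₀ = (0.03300000, -0.01500000, 0.01400000)
F = m·Δv/dt = (3.3000, -1.5000, 1.4000)
rate change Δω = (-0.01316667, -0.01350000, 0.02832000)
applied torque τ = (-0.0400, -0.1000, 0.1000)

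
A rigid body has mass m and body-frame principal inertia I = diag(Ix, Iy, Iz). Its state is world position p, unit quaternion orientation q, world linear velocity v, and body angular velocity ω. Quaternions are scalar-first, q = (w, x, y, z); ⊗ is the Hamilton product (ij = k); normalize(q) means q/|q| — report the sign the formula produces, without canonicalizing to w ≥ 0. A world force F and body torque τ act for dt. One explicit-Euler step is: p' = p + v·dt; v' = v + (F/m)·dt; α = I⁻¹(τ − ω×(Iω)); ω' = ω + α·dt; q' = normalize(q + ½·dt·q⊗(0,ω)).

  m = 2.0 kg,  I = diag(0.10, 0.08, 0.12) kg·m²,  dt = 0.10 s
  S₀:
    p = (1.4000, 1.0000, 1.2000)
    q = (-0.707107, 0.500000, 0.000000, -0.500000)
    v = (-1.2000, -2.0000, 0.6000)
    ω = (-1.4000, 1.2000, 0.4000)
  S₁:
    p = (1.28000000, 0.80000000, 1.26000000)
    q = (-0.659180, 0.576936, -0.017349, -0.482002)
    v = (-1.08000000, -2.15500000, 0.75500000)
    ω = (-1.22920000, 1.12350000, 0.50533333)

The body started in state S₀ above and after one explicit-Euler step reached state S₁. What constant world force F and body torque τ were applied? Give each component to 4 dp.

F = (2.4000, -3.1000, 3.1000)
τ = (0.1900, -0.0500, 0.1600)

rate change Δω = (0.17080000, -0.07650000, 0.10533333)
τ = I·(Δω/dt) + ω₀×(Iω₀) = (0.1900, -0.0500, 0.1600)
v₁ − v₀ = (0.12000000, -0.15500000, 0.15500000)
applied force F = (2.4000, -3.1000, 3.1000)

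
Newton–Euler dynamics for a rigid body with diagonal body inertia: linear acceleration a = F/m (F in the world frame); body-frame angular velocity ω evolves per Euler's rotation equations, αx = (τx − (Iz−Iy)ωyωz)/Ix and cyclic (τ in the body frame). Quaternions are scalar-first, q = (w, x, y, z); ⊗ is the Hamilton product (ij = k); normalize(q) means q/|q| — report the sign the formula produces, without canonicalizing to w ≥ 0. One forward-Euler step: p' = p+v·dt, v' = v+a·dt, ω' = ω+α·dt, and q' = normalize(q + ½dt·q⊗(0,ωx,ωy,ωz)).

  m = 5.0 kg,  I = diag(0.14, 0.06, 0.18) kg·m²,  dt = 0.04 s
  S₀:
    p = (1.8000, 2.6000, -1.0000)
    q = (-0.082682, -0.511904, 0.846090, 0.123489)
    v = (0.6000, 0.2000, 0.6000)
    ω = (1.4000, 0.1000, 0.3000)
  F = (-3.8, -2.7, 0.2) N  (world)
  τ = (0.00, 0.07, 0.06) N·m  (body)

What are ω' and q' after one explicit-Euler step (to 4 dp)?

gyro term ω×Iω = (0.0036, -0.0168, -0.0112)
α = I⁻¹(τ − ω×Iω) = (-0.0257, 1.4467, 0.3956)
new body rate ω' = (1.3990, 0.1579, 0.3158)
2q̇ = q⊗(0,ω) = (0.5950099, 0.1257233, 0.3181876, -1.2605210)
q + ½dt·q⊗(0,ω), renormalized = (-0.0708, -0.5092, 0.8521, 0.0982)

ω' = (1.3990, 0.1579, 0.3158)
q' = (-0.0708, -0.5092, 0.8521, 0.0982)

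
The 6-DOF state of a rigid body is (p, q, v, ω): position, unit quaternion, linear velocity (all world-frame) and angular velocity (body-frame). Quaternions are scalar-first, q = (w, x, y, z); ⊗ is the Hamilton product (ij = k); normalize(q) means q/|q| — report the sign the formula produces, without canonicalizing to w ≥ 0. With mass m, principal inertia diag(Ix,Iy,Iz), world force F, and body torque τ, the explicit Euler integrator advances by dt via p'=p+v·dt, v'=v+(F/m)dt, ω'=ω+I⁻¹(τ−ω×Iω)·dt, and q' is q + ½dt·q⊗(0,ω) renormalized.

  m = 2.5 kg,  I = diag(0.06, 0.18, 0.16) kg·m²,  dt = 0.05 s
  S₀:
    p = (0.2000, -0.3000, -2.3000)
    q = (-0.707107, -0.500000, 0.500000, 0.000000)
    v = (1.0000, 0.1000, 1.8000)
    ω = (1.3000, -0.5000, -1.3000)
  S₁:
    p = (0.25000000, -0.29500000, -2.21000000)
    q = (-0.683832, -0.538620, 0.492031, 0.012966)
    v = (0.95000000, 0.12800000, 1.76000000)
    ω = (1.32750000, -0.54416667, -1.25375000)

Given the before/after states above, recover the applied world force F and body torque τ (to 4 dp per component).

F = (-2.5000, 1.4000, -2.0000)
τ = (0.0200, 0.0100, 0.0700)

v₁ − v₀ = (-0.05000000, 0.02800000, -0.04000000)
applied force F = (-2.5000, 1.4000, -2.0000)
Δω = ω₁−ω₀ = (0.02750000, -0.04416667, 0.04625000)
precession coupling = (-0.0130, 0.1690, -0.0780)
I·α + gyro = (0.0200, 0.0100, 0.0700)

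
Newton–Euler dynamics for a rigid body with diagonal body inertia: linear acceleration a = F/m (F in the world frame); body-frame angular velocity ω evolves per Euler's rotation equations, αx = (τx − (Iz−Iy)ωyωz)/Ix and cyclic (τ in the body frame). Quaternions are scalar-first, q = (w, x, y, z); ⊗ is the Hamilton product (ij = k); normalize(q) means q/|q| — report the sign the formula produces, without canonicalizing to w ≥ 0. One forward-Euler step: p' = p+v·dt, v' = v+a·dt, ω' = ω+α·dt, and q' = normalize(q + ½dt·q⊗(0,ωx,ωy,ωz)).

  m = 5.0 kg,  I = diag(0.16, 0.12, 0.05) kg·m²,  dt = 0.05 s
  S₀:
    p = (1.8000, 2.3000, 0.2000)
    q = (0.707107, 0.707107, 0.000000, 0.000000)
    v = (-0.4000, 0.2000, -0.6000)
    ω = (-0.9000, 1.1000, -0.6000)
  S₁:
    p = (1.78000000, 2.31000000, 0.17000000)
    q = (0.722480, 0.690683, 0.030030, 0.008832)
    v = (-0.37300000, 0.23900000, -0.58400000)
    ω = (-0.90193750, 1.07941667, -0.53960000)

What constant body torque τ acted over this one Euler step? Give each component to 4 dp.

ω₁ − ω₀ = (-0.00193750, -0.02058333, 0.06040000)
ω₀×(Iω₀) = (0.0462, 0.0594, 0.0396)
τ = I·(Δω/dt) + ω₀×(Iω₀) = (0.0400, 0.0100, 0.1000)

τ = (0.0400, 0.0100, 0.1000)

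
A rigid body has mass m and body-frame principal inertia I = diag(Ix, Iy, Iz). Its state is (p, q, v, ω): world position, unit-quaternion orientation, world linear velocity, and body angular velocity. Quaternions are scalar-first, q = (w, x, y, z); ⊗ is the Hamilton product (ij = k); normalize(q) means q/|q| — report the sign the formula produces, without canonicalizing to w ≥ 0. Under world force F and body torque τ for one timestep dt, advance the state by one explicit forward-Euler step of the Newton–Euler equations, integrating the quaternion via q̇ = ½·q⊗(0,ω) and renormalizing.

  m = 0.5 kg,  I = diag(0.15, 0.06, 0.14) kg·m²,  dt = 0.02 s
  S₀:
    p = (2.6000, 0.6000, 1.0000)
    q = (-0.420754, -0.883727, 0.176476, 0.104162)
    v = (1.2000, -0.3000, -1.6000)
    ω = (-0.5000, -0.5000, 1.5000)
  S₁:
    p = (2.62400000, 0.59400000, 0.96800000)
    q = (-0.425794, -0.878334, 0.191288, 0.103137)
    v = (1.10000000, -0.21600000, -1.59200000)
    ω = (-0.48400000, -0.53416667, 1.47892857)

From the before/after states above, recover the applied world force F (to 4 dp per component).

velocity change Δv = (-0.10000000, 0.08400000, 0.00800000)
m·(v₁−v₀)/dt = (-2.5000, 2.1000, 0.2000)

F = (-2.5000, 2.1000, 0.2000)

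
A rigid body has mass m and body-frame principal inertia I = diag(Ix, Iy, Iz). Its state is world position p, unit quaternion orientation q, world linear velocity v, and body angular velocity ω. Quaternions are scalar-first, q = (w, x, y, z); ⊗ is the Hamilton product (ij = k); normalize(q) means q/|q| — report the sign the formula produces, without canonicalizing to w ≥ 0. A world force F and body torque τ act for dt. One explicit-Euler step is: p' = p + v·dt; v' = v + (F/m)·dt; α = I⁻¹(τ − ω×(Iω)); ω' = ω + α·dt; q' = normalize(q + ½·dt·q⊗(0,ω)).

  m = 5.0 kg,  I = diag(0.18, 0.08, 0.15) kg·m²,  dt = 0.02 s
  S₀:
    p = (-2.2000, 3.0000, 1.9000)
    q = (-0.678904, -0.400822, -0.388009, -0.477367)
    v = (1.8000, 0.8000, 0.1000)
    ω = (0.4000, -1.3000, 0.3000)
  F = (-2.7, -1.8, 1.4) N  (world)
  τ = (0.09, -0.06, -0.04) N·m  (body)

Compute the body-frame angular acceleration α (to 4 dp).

α = (0.6517, -0.7950, -0.6133)

ω×(Iω) gyroscopic = (-0.0273, 0.0036, 0.0520)
α = I⁻¹(τ − ω×Iω) = (0.6517, -0.7950, -0.6133)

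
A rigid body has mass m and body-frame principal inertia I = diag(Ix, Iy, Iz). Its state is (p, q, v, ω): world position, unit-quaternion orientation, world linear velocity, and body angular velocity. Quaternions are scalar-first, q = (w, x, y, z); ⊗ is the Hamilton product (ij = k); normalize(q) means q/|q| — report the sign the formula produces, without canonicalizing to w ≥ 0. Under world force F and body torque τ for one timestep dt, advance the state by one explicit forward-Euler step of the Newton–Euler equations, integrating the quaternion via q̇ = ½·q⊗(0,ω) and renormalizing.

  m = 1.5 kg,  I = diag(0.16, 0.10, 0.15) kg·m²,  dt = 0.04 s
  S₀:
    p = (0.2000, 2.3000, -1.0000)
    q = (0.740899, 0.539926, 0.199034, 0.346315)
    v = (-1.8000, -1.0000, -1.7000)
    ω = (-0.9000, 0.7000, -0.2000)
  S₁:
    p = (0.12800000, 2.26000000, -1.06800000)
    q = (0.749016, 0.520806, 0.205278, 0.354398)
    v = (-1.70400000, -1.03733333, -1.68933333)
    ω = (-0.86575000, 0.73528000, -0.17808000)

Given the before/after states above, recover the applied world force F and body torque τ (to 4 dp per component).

F = (3.6000, -1.4000, 0.4000)
τ = (0.1300, 0.0900, 0.1200)

v₁ − v₀ = (0.09600000, -0.03733333, 0.01066667)
m·(v₁−v₀)/dt = (3.6000, -1.4000, 0.4000)
rate change Δω = (0.03425000, 0.03528000, 0.02192000)
precession coupling = (-0.0070, 0.0018, 0.0378)
τ = I·(Δω/dt) + ω₀×(Iω₀) = (0.1300, 0.0900, 0.1200)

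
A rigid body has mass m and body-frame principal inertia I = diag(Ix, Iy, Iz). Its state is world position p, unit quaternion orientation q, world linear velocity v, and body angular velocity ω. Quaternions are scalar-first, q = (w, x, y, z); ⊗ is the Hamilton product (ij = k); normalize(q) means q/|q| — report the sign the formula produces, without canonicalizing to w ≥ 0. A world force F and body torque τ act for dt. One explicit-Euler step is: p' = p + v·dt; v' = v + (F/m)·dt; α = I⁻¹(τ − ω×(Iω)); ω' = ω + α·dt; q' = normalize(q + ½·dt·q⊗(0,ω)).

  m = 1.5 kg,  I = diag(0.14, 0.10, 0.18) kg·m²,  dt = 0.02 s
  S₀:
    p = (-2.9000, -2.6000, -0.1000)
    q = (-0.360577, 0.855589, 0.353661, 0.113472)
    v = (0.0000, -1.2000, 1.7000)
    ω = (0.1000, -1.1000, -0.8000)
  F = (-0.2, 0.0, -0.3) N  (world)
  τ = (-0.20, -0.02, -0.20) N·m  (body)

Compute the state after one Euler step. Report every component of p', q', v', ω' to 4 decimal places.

p' = (-2.9000, -2.6240, -0.0660)
q' = (-0.3566, 0.8536, 0.3646, 0.1066)
v' = (-0.0027, -1.2000, 1.6960)
ω' = (0.0614, -1.1046, -0.8227)

a = F/m = (-0.1333, 0.0000, -0.2000)
p' = p + v·dt = (-2.9000, -2.6240, -0.0660)
v' = v + a·dt = (-0.0027, -1.2000, 1.6960)
ω×(Iω) gyroscopic = (0.0704, 0.0032, 0.0044)
(τ − ω×Iω)/I = (-1.9314, -0.2320, -1.1356)
ω' = ω + α·dt = (0.0614, -1.1046, -0.8227)
Hamilton product q⊗(0,ω) = (0.3942458, -0.1941673, 1.0924531, -0.6880524)
q + ½dt·q⊗(0,ω), renormalized = (-0.3566, 0.8536, 0.3646, 0.1066)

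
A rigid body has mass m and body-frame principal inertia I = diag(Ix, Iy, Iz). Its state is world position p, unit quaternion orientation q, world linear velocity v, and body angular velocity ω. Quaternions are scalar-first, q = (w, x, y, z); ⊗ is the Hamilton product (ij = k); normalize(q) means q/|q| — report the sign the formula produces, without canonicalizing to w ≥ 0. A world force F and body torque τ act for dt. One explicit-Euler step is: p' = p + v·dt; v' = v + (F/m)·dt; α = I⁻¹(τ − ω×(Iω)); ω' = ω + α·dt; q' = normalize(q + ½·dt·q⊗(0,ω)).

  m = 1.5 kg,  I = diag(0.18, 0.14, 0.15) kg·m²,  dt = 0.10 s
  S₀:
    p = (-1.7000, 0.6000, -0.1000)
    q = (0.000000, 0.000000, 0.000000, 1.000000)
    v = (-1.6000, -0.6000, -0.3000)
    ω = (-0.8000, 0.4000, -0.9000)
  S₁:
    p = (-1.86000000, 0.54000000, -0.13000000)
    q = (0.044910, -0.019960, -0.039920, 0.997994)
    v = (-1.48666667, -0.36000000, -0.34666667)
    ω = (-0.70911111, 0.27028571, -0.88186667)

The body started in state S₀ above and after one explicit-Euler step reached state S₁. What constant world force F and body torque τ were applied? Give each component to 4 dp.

v₁ − v₀ = (0.11333333, 0.24000000, -0.04666667)
m·(v₁−v₀)/dt = (1.7000, 3.6000, -0.7000)
Δω = ω₁−ω₀ = (0.09088889, -0.12971429, 0.01813333)
gyro term ω₀×Iω₀ = (-0.0036, 0.0216, 0.0128)
applied torque τ = (0.1600, -0.1600, 0.0400)

F = (1.7000, 3.6000, -0.7000)
τ = (0.1600, -0.1600, 0.0400)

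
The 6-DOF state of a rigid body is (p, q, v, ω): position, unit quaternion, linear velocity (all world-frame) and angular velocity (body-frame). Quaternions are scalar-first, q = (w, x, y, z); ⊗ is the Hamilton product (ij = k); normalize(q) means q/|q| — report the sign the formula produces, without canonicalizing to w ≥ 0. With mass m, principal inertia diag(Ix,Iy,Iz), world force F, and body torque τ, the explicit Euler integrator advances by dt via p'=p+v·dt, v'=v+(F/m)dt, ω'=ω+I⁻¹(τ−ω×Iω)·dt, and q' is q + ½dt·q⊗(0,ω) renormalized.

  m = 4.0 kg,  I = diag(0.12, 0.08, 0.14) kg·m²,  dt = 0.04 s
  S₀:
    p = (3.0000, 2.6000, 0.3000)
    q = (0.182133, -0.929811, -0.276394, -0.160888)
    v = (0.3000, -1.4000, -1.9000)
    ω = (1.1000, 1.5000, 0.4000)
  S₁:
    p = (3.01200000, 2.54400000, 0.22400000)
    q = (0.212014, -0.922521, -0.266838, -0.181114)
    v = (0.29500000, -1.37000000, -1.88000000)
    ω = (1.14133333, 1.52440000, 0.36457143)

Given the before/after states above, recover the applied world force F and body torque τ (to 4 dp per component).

Δv = v₁−v₀ = (-0.00500000, 0.03000000, 0.02000000)
m·(v₁−v₀)/dt = (-0.5000, 3.0000, 2.0000)
rate change Δω = (0.04133333, 0.02440000, -0.03542857)
precession coupling = (0.0360, -0.0088, -0.0660)
τ = I·(Δω/dt) + ω₀×(Iω₀) = (0.1600, 0.0400, -0.1900)

F = (-0.5000, 3.0000, 2.0000)
τ = (0.1600, 0.0400, -0.1900)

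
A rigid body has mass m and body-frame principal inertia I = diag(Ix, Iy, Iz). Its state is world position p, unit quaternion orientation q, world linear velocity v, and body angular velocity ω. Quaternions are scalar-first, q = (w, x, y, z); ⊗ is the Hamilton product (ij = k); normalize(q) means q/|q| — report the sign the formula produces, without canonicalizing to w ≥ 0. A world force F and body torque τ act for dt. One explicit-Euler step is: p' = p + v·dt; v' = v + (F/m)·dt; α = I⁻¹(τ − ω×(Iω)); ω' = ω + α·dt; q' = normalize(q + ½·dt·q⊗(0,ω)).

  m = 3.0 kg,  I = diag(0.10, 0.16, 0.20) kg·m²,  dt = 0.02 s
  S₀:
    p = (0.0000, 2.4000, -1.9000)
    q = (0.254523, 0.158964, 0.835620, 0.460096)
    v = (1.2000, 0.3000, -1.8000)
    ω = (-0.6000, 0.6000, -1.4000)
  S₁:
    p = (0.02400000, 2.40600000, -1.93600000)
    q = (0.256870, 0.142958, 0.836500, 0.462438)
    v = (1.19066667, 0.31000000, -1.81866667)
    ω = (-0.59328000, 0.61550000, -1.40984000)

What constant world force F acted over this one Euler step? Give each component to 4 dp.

F = (-1.4000, 1.5000, -2.8000)

v₁ − v₀ = (-0.00933333, 0.01000000, -0.01866667)
F = m·Δv/dt = (-1.4000, 1.5000, -2.8000)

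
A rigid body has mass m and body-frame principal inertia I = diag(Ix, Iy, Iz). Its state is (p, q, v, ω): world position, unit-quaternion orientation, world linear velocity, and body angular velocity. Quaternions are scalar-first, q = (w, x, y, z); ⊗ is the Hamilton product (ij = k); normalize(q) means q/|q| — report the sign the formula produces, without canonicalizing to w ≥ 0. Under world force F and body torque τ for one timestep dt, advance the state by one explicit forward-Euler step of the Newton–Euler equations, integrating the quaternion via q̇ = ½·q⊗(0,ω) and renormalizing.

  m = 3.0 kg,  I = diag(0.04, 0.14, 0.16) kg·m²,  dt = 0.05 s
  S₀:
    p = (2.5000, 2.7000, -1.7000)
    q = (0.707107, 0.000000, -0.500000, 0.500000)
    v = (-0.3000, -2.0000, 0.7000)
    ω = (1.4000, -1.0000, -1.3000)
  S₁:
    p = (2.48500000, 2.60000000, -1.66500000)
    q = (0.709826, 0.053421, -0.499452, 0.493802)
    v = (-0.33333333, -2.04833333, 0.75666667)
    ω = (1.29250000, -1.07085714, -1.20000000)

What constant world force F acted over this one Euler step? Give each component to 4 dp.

v₁ − v₀ = (-0.03333333, -0.04833333, 0.05666667)
applied force F = (-2.0000, -2.9000, 3.4000)

F = (-2.0000, -2.9000, 3.4000)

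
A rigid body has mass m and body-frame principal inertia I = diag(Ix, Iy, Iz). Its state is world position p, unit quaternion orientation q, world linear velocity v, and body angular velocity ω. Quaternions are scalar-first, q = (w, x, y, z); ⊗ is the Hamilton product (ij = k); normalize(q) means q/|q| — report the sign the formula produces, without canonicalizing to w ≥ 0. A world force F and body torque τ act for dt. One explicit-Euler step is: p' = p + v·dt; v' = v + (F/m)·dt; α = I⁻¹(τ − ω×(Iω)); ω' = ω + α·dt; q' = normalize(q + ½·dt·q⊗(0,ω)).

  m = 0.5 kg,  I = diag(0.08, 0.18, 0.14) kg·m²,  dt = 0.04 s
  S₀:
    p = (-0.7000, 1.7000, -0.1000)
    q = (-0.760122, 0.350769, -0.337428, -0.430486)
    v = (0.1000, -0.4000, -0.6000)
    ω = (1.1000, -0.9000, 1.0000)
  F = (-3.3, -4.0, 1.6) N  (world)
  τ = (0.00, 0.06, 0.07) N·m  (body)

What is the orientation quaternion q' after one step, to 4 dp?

q' = (-0.7648, 0.3194, -0.3400, -0.4443)

q⊗(0,ω) = (-0.2590451, -1.5609996, -0.1401938, -0.7046433)
updated quaternion q' = (-0.7648, 0.3194, -0.3400, -0.4443)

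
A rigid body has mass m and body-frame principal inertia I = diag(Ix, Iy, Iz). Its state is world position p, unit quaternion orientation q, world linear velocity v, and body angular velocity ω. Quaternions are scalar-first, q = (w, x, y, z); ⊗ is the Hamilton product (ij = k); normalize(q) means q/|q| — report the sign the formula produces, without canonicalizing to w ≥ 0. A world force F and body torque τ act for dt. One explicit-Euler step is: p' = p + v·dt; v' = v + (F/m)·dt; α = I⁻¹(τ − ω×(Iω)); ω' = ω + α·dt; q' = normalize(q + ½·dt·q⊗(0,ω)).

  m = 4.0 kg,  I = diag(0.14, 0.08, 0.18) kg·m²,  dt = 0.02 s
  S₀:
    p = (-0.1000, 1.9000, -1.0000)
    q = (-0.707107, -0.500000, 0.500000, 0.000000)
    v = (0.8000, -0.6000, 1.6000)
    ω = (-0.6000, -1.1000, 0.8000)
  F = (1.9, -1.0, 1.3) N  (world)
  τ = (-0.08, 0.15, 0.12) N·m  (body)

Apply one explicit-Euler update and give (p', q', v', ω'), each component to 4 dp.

new position p' = (-0.0840, 1.8880, -0.9680)
v + (F/m)dt = (0.8095, -0.6050, 1.6065)
(τ − ω×Iω)/I = (0.0571, 1.6350, 0.8867)
ω + α·dt = (-0.5989, -1.0673, 0.8177)
2q̇ = q⊗(0,ω) = (0.2500000, 0.8242642, 1.1778177, 0.2843144)
updated quaternion q' = (-0.7045, -0.4917, 0.5117, 0.0028)

p' = (-0.0840, 1.8880, -0.9680)
q' = (-0.7045, -0.4917, 0.5117, 0.0028)
v' = (0.8095, -0.6050, 1.6065)
ω' = (-0.5989, -1.0673, 0.8177)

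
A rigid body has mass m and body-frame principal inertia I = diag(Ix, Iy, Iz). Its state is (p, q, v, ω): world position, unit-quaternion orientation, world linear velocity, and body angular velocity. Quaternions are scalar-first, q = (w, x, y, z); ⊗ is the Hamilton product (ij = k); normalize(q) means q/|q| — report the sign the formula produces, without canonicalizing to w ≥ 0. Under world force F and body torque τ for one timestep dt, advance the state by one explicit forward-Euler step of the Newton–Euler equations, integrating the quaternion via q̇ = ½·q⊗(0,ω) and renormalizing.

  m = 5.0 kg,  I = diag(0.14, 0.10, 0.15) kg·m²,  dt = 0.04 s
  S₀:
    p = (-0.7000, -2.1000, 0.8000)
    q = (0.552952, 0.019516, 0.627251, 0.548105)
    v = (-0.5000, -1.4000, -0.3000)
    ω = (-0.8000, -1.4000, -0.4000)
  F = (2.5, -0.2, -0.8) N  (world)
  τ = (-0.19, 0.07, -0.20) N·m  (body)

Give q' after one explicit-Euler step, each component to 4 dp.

q' = (0.5749, 0.0210, 0.6028, 0.5529)

Hamilton product q⊗(0,ω) = (1.1130062, 0.0740850, -1.2048104, 0.2532976)
q + ½dt·q⊗(0,ω), renormalized = (0.5749, 0.0210, 0.6028, 0.5529)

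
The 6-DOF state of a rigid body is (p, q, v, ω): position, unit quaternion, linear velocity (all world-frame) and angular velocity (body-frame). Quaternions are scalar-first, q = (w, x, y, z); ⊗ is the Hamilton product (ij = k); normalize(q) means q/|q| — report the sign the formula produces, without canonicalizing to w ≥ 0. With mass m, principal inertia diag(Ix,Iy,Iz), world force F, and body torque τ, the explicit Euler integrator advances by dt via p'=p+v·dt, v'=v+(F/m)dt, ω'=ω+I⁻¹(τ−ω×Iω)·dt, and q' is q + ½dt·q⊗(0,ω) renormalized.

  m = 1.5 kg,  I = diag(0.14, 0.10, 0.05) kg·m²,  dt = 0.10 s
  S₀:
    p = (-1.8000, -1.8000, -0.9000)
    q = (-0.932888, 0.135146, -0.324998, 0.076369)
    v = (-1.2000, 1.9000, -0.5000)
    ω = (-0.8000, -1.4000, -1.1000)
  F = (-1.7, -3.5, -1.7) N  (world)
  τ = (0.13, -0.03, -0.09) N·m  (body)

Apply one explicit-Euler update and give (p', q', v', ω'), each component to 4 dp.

angular accel α = (1.4786, -1.0920, -0.9040)
new body rate ω' = (-0.6521, -1.5092, -1.1904)
Hamilton product q⊗(0,ω) = (-0.2628745, 1.2107248, 1.3936086, 0.5769740)
q + ½dt·q⊗(0,ω), renormalized = (-0.9416, 0.1948, -0.2541, 0.1047)
p' = p + v·dt = (-1.9200, -1.6100, -0.9500)
new velocity v' = (-1.3133, 1.6667, -0.6133)

p' = (-1.9200, -1.6100, -0.9500)
q' = (-0.9416, 0.1948, -0.2541, 0.1047)
v' = (-1.3133, 1.6667, -0.6133)
ω' = (-0.6521, -1.5092, -1.1904)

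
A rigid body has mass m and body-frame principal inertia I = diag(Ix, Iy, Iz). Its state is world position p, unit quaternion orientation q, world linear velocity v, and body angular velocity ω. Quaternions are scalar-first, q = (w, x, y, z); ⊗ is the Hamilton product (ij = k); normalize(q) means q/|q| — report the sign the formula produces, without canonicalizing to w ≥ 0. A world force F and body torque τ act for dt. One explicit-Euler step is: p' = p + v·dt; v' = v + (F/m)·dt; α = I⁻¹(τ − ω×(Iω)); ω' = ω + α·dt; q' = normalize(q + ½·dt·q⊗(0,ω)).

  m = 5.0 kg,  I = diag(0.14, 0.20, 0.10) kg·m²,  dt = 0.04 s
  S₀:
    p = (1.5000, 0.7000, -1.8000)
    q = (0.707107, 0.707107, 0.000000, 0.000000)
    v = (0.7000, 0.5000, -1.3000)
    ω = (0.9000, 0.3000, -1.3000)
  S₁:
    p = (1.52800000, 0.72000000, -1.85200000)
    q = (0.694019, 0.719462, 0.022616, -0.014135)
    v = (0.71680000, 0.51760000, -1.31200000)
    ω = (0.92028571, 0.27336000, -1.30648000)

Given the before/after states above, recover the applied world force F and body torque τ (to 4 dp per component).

F = (2.1000, 2.2000, -1.5000)
τ = (0.1100, -0.1800, 0.0000)

Δv = v₁−v₀ = (0.01680000, 0.01760000, -0.01200000)
F = m·Δv/dt = (2.1000, 2.2000, -1.5000)
rate change Δω = (0.02028571, -0.02664000, -0.00648000)
gyro term ω₀×Iω₀ = (0.0390, -0.0468, 0.0162)
I·α + gyro = (0.1100, -0.1800, 0.0000)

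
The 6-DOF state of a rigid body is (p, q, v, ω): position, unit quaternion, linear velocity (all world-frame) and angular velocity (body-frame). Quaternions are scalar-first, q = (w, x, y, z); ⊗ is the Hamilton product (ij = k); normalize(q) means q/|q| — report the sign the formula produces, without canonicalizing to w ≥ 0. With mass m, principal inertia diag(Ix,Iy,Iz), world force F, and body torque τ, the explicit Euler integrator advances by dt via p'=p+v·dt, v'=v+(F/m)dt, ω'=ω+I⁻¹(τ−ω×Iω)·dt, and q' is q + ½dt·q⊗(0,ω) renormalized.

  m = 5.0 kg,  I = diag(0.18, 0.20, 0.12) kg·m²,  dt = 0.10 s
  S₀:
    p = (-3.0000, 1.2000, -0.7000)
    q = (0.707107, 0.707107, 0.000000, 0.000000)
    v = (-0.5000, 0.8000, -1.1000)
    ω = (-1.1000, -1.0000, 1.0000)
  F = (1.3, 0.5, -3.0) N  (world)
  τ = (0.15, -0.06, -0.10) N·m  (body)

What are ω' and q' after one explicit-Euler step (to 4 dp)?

ω' = (-1.0611, -0.9970, 0.8983)
q' = (0.7430, 0.6656, -0.0704, 0.0000)

ω×(Iω) gyroscopic = (0.0800, -0.0660, 0.0220)
α = I⁻¹(τ − ω×Iω) = (0.3889, 0.0300, -1.0167)
ω + α·dt = (-1.0611, -0.9970, 0.8983)
Hamilton product q⊗(0,ω) = (0.7778177, -0.7778177, -1.4142140, 0.0000000)
q + ½dt·q⊗(0,ω), renormalized = (0.7430, 0.6656, -0.0704, 0.0000)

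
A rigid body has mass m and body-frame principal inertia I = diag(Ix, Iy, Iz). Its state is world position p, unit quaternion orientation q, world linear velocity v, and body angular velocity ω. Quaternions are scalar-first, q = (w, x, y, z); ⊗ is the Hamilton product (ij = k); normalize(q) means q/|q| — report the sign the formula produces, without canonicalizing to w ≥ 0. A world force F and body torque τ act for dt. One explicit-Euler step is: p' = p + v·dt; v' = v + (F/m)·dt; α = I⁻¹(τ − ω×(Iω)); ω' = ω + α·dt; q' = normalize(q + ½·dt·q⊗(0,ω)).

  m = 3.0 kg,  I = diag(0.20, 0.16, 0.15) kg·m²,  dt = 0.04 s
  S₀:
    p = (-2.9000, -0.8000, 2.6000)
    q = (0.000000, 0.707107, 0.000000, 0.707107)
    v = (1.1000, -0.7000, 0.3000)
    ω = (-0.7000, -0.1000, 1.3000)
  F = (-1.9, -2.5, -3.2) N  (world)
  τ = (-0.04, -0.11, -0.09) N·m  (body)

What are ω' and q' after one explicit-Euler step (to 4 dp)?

ω' = (-0.7083, -0.1161, 1.2767)
q' = (-0.0085, 0.7082, -0.0283, 0.7054)

ω×(Iω) gyroscopic = (0.0013, -0.0455, -0.0028)
angular accel α = (-0.2065, -0.4031, -0.5813)
ω' = ω + α·dt = (-0.7083, -0.1161, 1.2767)
2q̇ = q⊗(0,ω) = (-0.4242642, 0.0707107, -1.4142140, -0.0707107)
q + ½dt·q⊗(0,ω), renormalized = (-0.0085, 0.7082, -0.0283, 0.7054)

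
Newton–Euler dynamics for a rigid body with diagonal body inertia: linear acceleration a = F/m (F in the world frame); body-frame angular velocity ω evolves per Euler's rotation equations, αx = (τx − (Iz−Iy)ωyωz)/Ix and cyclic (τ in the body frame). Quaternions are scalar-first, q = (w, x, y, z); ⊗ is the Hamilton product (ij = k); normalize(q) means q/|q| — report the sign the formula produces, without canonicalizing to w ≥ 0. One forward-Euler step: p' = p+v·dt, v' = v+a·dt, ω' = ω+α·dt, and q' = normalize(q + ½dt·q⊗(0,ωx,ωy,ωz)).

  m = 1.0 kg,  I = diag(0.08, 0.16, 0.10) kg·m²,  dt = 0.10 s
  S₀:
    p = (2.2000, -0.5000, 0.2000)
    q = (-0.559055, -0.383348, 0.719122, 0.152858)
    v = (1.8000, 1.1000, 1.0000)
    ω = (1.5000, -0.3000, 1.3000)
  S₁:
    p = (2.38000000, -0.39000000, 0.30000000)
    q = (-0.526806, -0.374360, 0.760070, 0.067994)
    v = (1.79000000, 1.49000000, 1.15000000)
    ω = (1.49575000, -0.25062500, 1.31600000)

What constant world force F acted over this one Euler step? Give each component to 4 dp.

v₁ − v₀ = (-0.01000000, 0.39000000, 0.15000000)
applied force F = (-0.1000, 3.9000, 1.5000)

F = (-0.1000, 3.9000, 1.5000)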